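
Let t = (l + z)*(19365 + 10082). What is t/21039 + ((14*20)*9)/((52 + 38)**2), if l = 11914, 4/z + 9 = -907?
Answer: 1205128443703/72268965 ≈ 16676.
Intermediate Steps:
z = -1/229 (z = 4/(-9 - 907) = 4/(-916) = 4*(-1/916) = -1/229 ≈ -0.0043668)
t = 80340397335/229 (t = (11914 - 1/229)*(19365 + 10082) = (2728305/229)*29447 = 80340397335/229 ≈ 3.5083e+8)
t/21039 + ((14*20)*9)/((52 + 38)**2) = (80340397335/229)/21039 + ((14*20)*9)/((52 + 38)**2) = (80340397335/229)*(1/21039) + (280*9)/(90**2) = 26780132445/1605977 + 2520/8100 = 26780132445/1605977 + 2520*(1/8100) = 26780132445/1605977 + 14/45 = 1205128443703/72268965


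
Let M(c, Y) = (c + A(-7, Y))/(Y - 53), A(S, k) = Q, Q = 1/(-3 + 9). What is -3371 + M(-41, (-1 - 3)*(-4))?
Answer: -748117/222 ≈ -3369.9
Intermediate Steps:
Q = 1/6 ≈ 0.16667
A(S, k) = 1/6
M(c, Y) = (1/6 + c)/(-53 + Y) (M(c, Y) = (c + 1/6)/(Y - 53) = (1/6 + c)/(-53 + Y))
-3371 + M(-41, (-1 - 3)*(-4)) = -3371 + (1/6 - 41)/(-53 + (-1 - 3)*(-4)) = -3371 - 245/6/(-53 - 4*(-4)) = -3371 - 245/6/(-53 + 16) = -3371 - 245/6/(-37) = -3371 - 1/37*(-245/6) = -3371 + 245/222 = -748117/222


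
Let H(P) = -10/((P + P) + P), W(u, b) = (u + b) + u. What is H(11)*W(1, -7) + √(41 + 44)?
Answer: 50/33 + √85 ≈ 10.735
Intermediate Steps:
W(u, b) = b + 2*u (W(u, b) = (b + u) + u = b + 2*u)
H(P) = -10/(3*P) (H(P) = -10/(2*P + P) = -10*1/(3*P) = -10/(3*P))
H(11)*W(1, -7) + √(41 + 44) = (-10/3/11)*(-7 + 2*1) + √(41 + 44) = (-10/3*1/11)*(-7 + 2) + √85 = -10/33*(-5) + √85 = 50/33 + √85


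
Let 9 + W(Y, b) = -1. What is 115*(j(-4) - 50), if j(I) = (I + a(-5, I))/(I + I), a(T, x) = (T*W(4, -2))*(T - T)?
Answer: -11385/2 ≈ -5692.5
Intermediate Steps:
W(Y, b) = -10 (W(Y, b) = -9 - 1 = -10)
a(T, x) = 0 (a(T, x) = (T*(-10))*(T - T) = -10*T*0 = 0)
j(I) = 1/2 (j(I) = (I + 0)/(I + I) = I/((2*I)) = I*(1/(2*I)) = 1/2)
115*(j(-4) - 50) = 115*(1/2 - 50) = 115*(-99/2) = -11385/2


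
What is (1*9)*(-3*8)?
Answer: -216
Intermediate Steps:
(1*9)*(-3*8) = 9*(-24) = -216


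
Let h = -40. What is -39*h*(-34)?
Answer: -53040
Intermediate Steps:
-39*h*(-34) = -39*(-40)*(-34) = 1560*(-34) = -53040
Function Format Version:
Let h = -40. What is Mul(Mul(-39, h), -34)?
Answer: -53040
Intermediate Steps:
Mul(Mul(-39, h), -34) = Mul(Mul(-39, -40), -34) = Mul(1560, -34) = -53040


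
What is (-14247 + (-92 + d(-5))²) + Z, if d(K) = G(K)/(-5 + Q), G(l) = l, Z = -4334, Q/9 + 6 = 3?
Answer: -10389223/1024 ≈ -10146.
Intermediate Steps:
Q = -27 (Q = -54 + 9*3 = -54 + 27 = -27)
d(K) = -K/32 (d(K) = K/(-5 - 27) = K/(-32) = -K/32)
(-14247 + (-92 + d(-5))²) + Z = (-14247 + (-92 - 1/32*(-5))²) - 4334 = (-14247 + (-92 + 5/32)²) - 4334 = (-14247 + (-2939/32)²) - 4334 = (-14247 + 8637721/1024) - 4334 = -5951207/1024 - 4334 = -10389223/1024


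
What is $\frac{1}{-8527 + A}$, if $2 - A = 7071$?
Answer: $- \frac{1}{15596} \approx -6.4119 \cdot 10^{-5}$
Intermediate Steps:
$A = -7069$ ($A = 2 - 7071 = -7069$)
$\frac{1}{-8527 + A} = \frac{1}{-8527 - 7069} = \frac{1}{-15596} = - \frac{1}{15596}$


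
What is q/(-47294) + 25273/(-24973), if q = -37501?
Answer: -1170809/5344222 ≈ -0.21908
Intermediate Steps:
q/(-47294) + 25273/(-24973) = -37501/(-47294) + 25273/(-24973) = -37501*(-1/47294) + 25273*(-1/24973) = 37501/47294 - 25273/24973 = -1170809/5344222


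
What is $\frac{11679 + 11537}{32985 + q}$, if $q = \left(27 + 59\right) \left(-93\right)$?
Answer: $\frac{23216}{24987} \approx 0.92912$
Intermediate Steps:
$q = -7998$ ($q = 86 \left(-93\right) = -7998$)
$\frac{11679 + 11537}{32985 + q} = \frac{11679 + 11537}{32985 - 7998} = \frac{23216}{24987}$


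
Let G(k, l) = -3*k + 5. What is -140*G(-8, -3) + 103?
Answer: -3957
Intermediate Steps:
G(k, l) = 5 - 3*k
-140*G(-8, -3) + 103 = -140*(5 - 3*(-8)) + 103 = -140*(5 + 24) + 103 = -140*29 + 103 = -4060 + 103 = -3957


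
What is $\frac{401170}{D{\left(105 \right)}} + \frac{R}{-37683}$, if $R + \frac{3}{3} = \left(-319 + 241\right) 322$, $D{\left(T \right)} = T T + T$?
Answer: $\frac{1383364}{37683} \approx 36.711$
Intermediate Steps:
$D{\left(T \right)} = T + T^{2}$ ($D{\left(T \right)} = T^{2} + T = T + T^{2}$)
$R = -25117$ ($R = -1 + \left(-319 + 241\right) 322 = -1 - 25116 = -25117$)
$\frac{401170}{D{\left(105 \right)}} + \frac{R}{-37683} = \frac{401170}{105 \left(1 + 105\right)} - \frac{25117}{-37683} = \frac{401170}{105 \cdot 106} - - \frac{25117}{37683} = \frac{401170}{11130} + \frac{25117}{37683} = 401170 \cdot \frac{1}{11130} + \frac{25117}{37683} = \frac{5731}{159} + \frac{25117}{37683} = \frac{1383364}{37683}$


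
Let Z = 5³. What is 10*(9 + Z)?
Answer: 1340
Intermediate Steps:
Z = 125
10*(9 + Z) = 10*(9 + 125) = 10*134 = 1340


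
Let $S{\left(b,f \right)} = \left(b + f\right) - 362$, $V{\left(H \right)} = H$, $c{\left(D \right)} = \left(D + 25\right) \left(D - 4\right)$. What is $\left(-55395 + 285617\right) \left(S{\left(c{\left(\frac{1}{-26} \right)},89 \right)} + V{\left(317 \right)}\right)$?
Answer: $- \frac{4420377511}{338} \approx -1.3078 \cdot 10^{7}$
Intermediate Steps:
$c{\left(D \right)} = \left(-4 + D\right) \left(25 + D\right)$ ($c{\left(D \right)} = \left(25 + D\right) \left(-4 + D\right) = \left(-4 + D\right) \left(25 + D\right)$)
$S{\left(b,f \right)} = -362 + b + f$
$\left(-55395 + 285617\right) \left(S{\left(c{\left(\frac{1}{-26} \right)},89 \right)} + V{\left(317 \right)}\right) = \left(-55395 + 285617\right) \left(\left(-362 + \left(-100 + \left(\frac{1}{-26}\right)^{2} + \frac{21}{-26}\right) + 89\right) + 317\right) = 230222 \left(\left(-362 + \left(-100 + \left(- \frac{1}{26}\right)^{2} + 21 \left(- \frac{1}{26}\right)\right) + 89\right) + 317\right) = 230222 \left(\left(-362 - \frac{68145}{676} + 89\right) + 317\right) = 230222 \left(- \frac{252693}{676} + 317\right) = 230222 \left(- \frac{38401}{676}\right) = - \frac{4420377511}{338}$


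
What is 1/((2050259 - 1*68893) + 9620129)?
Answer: 1/11601495 ≈ 8.6196e-8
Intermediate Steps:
1/((2050259 - 1*68893) + 9620129) = 1/((2050259 - 68893) + 9620129) = 1/(1981366 + 9620129) = 1/11601495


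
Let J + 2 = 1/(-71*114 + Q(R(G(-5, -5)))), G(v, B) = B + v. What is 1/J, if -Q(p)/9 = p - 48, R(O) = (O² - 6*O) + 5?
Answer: -9147/18295 ≈ -0.49997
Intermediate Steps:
R(O) = 5 + O² - 6*O
Q(p) = 432 - 9*p (Q(p) = -9*(p - 48) = -9*(-48 + p) = 432 - 9*p)
J = -18295/9147 (J = -2 + 1/(-71*114 + (432 - 9*(5 + (-5 - 5)² - 6*(-5 - 5)))) = -2 + 1/(-8094 + (432 - 9*(5 + (-10)² - 6*(-10)))) = -2 + 1/(-8094 + (432 - 9*(5 + 100 + 60))) = -2 + 1/(-8094 + (432 - 9*165)) = -2 + 1/(-8094 + (432 - 1485)) = -2 + 1/(-8094 - 1053) = -2 + 1/(-9147) = -2 - 1/9147 = -18295/9147 ≈ -2.0001)
1/J = 1/(-18295/9147) = -9147/18295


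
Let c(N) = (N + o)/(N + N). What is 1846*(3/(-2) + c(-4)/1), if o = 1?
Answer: -8307/4 ≈ -2076.8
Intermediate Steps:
c(N) = (1 + N)/(2*N) (c(N) = (N + 1)/(N + N) = (1 + N)/((2*N)) = (1 + N)*(1/(2*N)) = (1 + N)/(2*N))
1846*(3/(-2) + c(-4)/1) = 1846*(3/(-2) + ((½)*(1 - 4)/(-4))/1) = 1846*(3*(-½) + ((½)*(-¼)*(-3))*1) = 1846*(-3/2 + (3/8)*1) = 1846*(-3/2 + 3/8) = 1846*(-9/8) = -8307/4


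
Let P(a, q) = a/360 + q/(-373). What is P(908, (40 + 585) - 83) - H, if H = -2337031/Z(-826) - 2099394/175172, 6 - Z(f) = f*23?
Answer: 1900223171819071/13969184857020 ≈ 136.03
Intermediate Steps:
Z(f) = 6 - 23*f (Z(f) = 6 - f*23 = 6 - 23*f)
H = -112319819477/832242172 (H = -2337031/(6 - 23*(-826)) - 2099394/175172 = -2337031/(6 + 18998) - 2099394*1/175172 = -2337031/19004 - 1049697/87586 = -112319819477/832242172 ≈ -134.96)
P(a, q) = -q/373 + a/360 (P(a, q) = a*(1/360) + q*(-1/373) = a/360 - q/373 = -q/373 + a/360)
P(908, (40 + 585) - 83) - H = (-((40 + 585) - 83)/373 + (1/360)*908) - 1*(-112319819477/832242172) = (-(625 - 83)/373 + 227/90) + 112319819477/832242172 = (-1/373*542 + 227/90) + 112319819477/832242172 = (-542/373 + 227/90) + 112319819477/832242172 = 35891/33570 + 112319819477/832242172 = 1900223171819071/13969184857020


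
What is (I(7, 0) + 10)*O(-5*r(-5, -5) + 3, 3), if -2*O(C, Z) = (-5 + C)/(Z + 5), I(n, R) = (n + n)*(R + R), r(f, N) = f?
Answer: -115/8 ≈ -14.375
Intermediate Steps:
I(n, R) = 4*R*n (I(n, R) = (2*n)*(2*R) = 4*R*n)
O(C, Z) = -(-5 + C)/(2*(5 + Z)) (O(C, Z) = -(-5 + C)/(2*(Z + 5)) = -(-5 + C)/(2*(5 + Z)))
(I(7, 0) + 10)*O(-5*r(-5, -5) + 3, 3) = (4*0*7 + 10)*((5 - (-5*(-5) + 3))/(2*(5 + 3))) = (0 + 10)*((1/2)*(5 - (25 + 3))/8) = 10*((1/2)*(1/8)*(5 - 1*28)) = 10*((1/2)*(1/8)*(5 - 28)) = 10*((1/2)*(1/8)*(-23)) = 10*(-23/16) = -115/8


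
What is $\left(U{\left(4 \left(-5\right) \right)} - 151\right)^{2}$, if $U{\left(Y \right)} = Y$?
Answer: $29241$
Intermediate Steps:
$\left(U{\left(4 \left(-5\right) \right)} - 151\right)^{2} = \left(4 \left(-5\right) - 151\right)^{2} = \left(-20 - 151\right)^{2} = \left(-171\right)^{2} = 29241$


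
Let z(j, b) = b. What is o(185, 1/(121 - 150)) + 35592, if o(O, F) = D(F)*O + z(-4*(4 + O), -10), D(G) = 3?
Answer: 36137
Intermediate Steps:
o(O, F) = -10 + 3*O (o(O, F) = 3*O - 10 = -10 + 3*O)
o(185, 1/(121 - 150)) + 35592 = (-10 + 3*185) + 35592 = (-10 + 555) + 35592 = 545 + 35592 = 36137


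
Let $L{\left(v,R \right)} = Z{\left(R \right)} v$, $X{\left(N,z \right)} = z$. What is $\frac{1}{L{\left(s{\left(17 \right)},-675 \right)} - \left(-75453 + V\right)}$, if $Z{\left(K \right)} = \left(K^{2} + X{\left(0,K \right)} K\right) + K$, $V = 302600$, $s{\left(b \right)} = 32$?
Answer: $\frac{1}{28911253} \approx 3.4589 \cdot 10^{-8}$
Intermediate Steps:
$Z{\left(K \right)} = K + 2 K^{2}$ ($Z{\left(K \right)} = \left(K^{2} + K K\right) + K = \left(K^{2} + K^{2}\right) + K = 2 K^{2} + K = K + 2 K^{2}$)
$L{\left(v,R \right)} = R v \left(1 + 2 R\right)$ ($L{\left(v,R \right)} = R \left(1 + 2 R\right) v = R v \left(1 + 2 R\right)$)
$\frac{1}{L{\left(s{\left(17 \right)},-675 \right)} - \left(-75453 + V\right)} = \frac{1}{\left(-675\right) 32 \left(1 + 2 \left(-675\right)\right) + \left(75453 - 302600\right)} = \frac{1}{\left(-675\right) 32 \left(1 - 1350\right) + \left(75453 - 302600\right)} = \frac{1}{\left(-675\right) 32 \left(-1349\right) - 227147} = \frac{1}{29138400 - 227147} = \frac{1}{28911253}$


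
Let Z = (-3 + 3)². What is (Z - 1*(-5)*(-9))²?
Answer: 2025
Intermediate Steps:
Z = 0 (Z = 0² = 0)
(Z - 1*(-5)*(-9))² = (0 - 1*(-5)*(-9))² = (0 + 5*(-9))² = (0 - 45)² = (-45)² = 2025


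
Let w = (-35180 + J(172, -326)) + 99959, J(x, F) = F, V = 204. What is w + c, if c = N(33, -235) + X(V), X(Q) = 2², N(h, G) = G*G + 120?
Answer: 119802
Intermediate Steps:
N(h, G) = 120 + G² (N(h, G) = G² + 120 = 120 + G²)
X(Q) = 4
c = 55349 (c = (120 + (-235)²) + 4 = (120 + 55225) + 4 = 55345 + 4 = 55349)
w = 64453 (w = (-35180 - 326) + 99959 = -35506 + 99959 = 64453)
w + c = 64453 + 55349 = 119802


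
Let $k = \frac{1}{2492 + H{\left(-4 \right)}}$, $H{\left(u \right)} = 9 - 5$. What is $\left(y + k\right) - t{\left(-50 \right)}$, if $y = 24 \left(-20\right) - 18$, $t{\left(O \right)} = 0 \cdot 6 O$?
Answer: $- \frac{1243007}{2496} \approx -498.0$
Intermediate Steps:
$H{\left(u \right)} = 4$
$t{\left(O \right)} = 0$ ($t{\left(O \right)} = 0 O = 0$)
$k = \frac{1}{2496}$ ($k = \frac{1}{2492 + 4} = \frac{1}{2496} \approx 0.00040064$)
$y = -498$ ($y = -480 - 18 = -498$)
$\left(y + k\right) - t{\left(-50 \right)} = \left(-498 + \frac{1}{2496}\right) - 0 = - \frac{1243007}{2496} + 0 = - \frac{1243007}{2496}$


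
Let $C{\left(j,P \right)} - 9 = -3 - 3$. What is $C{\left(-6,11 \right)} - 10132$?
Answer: $-10129$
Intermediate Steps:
$C{\left(j,P \right)} = 3$ ($C{\left(j,P \right)} = 9 - 6 = 3$)
$C{\left(-6,11 \right)} - 10132 = 3 - 10132 = -10129$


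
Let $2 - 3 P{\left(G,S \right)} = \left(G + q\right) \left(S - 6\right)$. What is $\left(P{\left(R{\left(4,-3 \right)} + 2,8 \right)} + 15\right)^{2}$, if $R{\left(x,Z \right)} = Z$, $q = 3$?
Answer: $\frac{1849}{9} \approx 205.44$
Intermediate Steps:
$P{\left(G,S \right)} = \frac{2}{3} - \frac{\left(-6 + S\right) \left(3 + G\right)}{3}$ ($P{\left(G,S \right)} = \frac{2}{3} - \frac{\left(G + 3\right) \left(S - 6\right)}{3} = \frac{2}{3} - \frac{\left(3 + G\right) \left(-6 + S\right)}{3} = \frac{2}{3} - \frac{\left(-6 + S\right) \left(3 + G\right)}{3}$)
$\left(P{\left(R{\left(4,-3 \right)} + 2,8 \right)} + 15\right)^{2} = \left(\left(\frac{20}{3} - 8 + 2 \left(-3 + 2\right) - \frac{1}{3} \left(-3 + 2\right) 8\right) + 15\right)^{2} = \left(\left(\frac{20}{3} - 8 + 2 \left(-1\right) - \left(- \frac{1}{3}\right) 8\right) + 15\right)^{2} = \left(\left(\frac{20}{3} - 8 - 2 + \frac{8}{3}\right) + 15\right)^{2} = \left(- \frac{2}{3} + 15\right)^{2} = \left(\frac{43}{3}\right)^{2} = \frac{1849}{9}$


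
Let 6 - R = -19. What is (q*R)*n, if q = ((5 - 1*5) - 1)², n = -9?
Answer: -225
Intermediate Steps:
q = 1 (q = ((5 - 5) - 1)² = (0 - 1)² = (-1)² = 1)
R = 25 (R = 6 - 1*(-19) = 6 + 19 = 25)
(q*R)*n = (1*25)*(-9) = 25*(-9) = -225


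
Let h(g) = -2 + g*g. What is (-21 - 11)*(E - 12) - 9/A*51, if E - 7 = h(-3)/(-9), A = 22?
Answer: 32477/198 ≈ 164.03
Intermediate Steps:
h(g) = -2 + g**2
E = 56/9 (E = 7 + (-2 + (-3)**2)/(-9) = 7 + (-2 + 9)*(-1/9) = 7 + 7*(-1/9) = 7 - 7/9 = 56/9 ≈ 6.2222)
(-21 - 11)*(E - 12) - 9/A*51 = (-21 - 11)*(56/9 - 12) - 9/22*51 = -32*(-52/9) - 9*1/22*51 = 1664/9 - 9/22*51 = 1664/9 - 459/22 = 32477/198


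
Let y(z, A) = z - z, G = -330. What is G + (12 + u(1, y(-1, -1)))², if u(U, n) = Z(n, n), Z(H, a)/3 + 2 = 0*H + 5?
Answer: 111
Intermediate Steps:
y(z, A) = 0
Z(H, a) = 9 (Z(H, a) = -6 + 3*(0*H + 5) = -6 + 3*(0 + 5) = -6 + 3*5 = -6 + 15 = 9)
u(U, n) = 9
G + (12 + u(1, y(-1, -1)))² = -330 + (12 + 9)² = -330 + 21² = -330 + 441 = 111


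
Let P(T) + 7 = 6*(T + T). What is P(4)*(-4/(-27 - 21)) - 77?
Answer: -883/12 ≈ -73.583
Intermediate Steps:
P(T) = -7 + 12*T (P(T) = -7 + 6*(T + T) = -7 + 6*(2*T) = -7 + 12*T)
P(4)*(-4/(-27 - 21)) - 77 = (-7 + 12*4)*(-4/(-27 - 21)) - 77 = (-7 + 48)*(-4/(-48)) - 77 = 41*(-1/48*(-4)) - 77 = 41*(1/12) - 77 = 41/12 - 77 = -883/12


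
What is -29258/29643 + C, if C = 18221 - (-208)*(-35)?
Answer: 324294805/29643 ≈ 10940.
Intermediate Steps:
C = 10941 (C = 18221 - 1*7280 = 18221 - 7280 = 10941)
-29258/29643 + C = -29258/29643 + 10941 = 324294805/29643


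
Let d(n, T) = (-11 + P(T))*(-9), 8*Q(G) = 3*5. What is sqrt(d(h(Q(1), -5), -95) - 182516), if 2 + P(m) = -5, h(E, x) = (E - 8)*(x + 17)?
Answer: I*sqrt(182354) ≈ 427.03*I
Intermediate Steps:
Q(G) = 15/8 (Q(G) = (3*5)/8 = (1/8)*15 = 15/8)
h(E, x) = (-8 + E)*(17 + x)
P(m) = -7 (P(m) = -2 - 5 = -7)
d(n, T) = 162 (d(n, T) = (-11 - 7)*(-9) = -18*(-9) = 162)
sqrt(d(h(Q(1), -5), -95) - 182516) = sqrt(162 - 182516) = sqrt(-182354) = I*sqrt(182354)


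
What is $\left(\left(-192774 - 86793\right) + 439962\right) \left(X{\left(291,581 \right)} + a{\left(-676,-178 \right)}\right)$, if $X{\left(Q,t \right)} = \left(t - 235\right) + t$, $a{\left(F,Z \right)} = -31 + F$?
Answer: $35286900$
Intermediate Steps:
$X{\left(Q,t \right)} = -235 + 2 t$ ($X{\left(Q,t \right)} = \left(-235 + t\right) + t = -235 + 2 t$)
$\left(\left(-192774 - 86793\right) + 439962\right) \left(X{\left(291,581 \right)} + a{\left(-676,-178 \right)}\right) = \left(\left(-192774 - 86793\right) + 439962\right) \left(\left(-235 + 2 \cdot 581\right) - 707\right) = \left(-279567 + 439962\right) \left(\left(-235 + 1162\right) - 707\right) = 160395 \left(927 - 707\right) = 160395 \cdot 220 = 35286900$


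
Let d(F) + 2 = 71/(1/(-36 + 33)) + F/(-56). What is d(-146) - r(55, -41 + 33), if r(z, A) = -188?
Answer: -683/28 ≈ -24.393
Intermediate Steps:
d(F) = -215 - F/56 (d(F) = -2 + (71/(1/(-36 + 33)) + F/(-56)) = -2 + (71/(1/(-3)) + F*(-1/56)) = -2 + (71/(-⅓) - F/56) = -2 + (71*(-3) - F/56) = -2 + (-213 - F/56) = -215 - F/56)
d(-146) - r(55, -41 + 33) = (-215 - 1/56*(-146)) - 1*(-188) = (-215 + 73/28) + 188 = -5947/28 + 188 = -683/28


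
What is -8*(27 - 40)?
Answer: 104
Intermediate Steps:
-8*(27 - 40) = -8*(-13) = 104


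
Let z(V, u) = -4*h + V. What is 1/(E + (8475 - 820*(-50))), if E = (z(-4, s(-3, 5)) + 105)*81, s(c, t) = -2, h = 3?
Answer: 1/56684 ≈ 1.7642e-5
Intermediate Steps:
z(V, u) = -12 + V (z(V, u) = -4*3 + V = -12 + V)
E = 7209 (E = ((-12 - 4) + 105)*81 = (-16 + 105)*81 = 89*81 = 7209)
1/(E + (8475 - 820*(-50))) = 1/(7209 + (8475 - 820*(-50))) = 1/(7209 + (8475 + 41000)) = 1/(7209 + 49475) = 1/56684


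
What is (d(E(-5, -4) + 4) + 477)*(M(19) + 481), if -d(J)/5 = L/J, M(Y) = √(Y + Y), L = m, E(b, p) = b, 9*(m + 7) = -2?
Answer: 1908608/9 + 3968*√38/9 ≈ 2.1479e+5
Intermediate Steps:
m = -65/9 (m = -7 + (⅑)*(-2) = -7 - 2/9 = -65/9 ≈ -7.2222)
L = -65/9 ≈ -7.2222
M(Y) = √2*√Y (M(Y) = √(2*Y) = √2*√Y)
d(J) = 325/(9*J) (d(J) = -(-325)/(9*J) = 325/(9*J))
(d(E(-5, -4) + 4) + 477)*(M(19) + 481) = (325/(9*(-5 + 4)) + 477)*(√2*√19 + 481) = ((325/9)/(-1) + 477)*(√38 + 481) = ((325/9)*(-1) + 477)*(481 + √38) = (-325/9 + 477)*(481 + √38) = 3968*(481 + √38)/9 = 1908608/9 + 3968*√38/9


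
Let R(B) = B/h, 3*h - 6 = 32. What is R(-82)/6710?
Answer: -123/127490 ≈ -0.00096478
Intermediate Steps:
h = 38/3 (h = 2 + (⅓)*32 = 2 + 32/3 = 38/3 ≈ 12.667)
R(B) = 3*B/38 (R(B) = B/(38/3) = B*(3/38) = 3*B/38)
R(-82)/6710 = ((3/38)*(-82))/6710 = -123/19*1/6710 = -123/127490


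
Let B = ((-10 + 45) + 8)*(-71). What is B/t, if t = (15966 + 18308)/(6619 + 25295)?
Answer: -48716721/17137 ≈ -2842.8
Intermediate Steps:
B = -3053 (B = (35 + 8)*(-71) = 43*(-71) = -3053)
t = 17137/15957 (t = 34274/31914 = 34274*(1/31914) = 17137/15957 ≈ 1.0739)
B/t = -3053/17137/15957 = -3053*15957/17137 = -48716721/17137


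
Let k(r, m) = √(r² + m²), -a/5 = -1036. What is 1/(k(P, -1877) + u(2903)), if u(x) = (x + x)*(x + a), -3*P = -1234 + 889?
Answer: 23464949/1101207661377025 - √3536354/2202415322754050 ≈ 2.1308e-8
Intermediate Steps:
a = 5180 (a = -5*(-1036) = 5180)
P = 115 (P = -(-1234 + 889)/3 = -⅓*(-345) = 115)
k(r, m) = √(m² + r²)
u(x) = 2*x*(5180 + x) (u(x) = (x + x)*(x + 5180) = (2*x)*(5180 + x) = 2*x*(5180 + x))
1/(k(P, -1877) + u(2903)) = 1/(√((-1877)² + 115²) + 2*2903*(5180 + 2903)) = 1/(√(3523129 + 13225) + 2*2903*8083) = 1/(√3536354 + 46929898) = 1/(46929898 + √3536354)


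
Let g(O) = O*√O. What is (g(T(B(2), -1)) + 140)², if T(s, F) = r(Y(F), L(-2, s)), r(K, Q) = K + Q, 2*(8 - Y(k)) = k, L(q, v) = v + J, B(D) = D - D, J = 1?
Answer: 163659/8 + 1330*√38 ≈ 28656.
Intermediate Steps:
B(D) = 0
L(q, v) = 1 + v (L(q, v) = v + 1 = 1 + v)
Y(k) = 8 - k/2
T(s, F) = 9 + s - F/2 (T(s, F) = (8 - F/2) + (1 + s) = 9 + s - F/2)
g(O) = O^(3/2)
(g(T(B(2), -1)) + 140)² = ((9 + 0 - ½*(-1))^(3/2) + 140)² = ((9 + 0 + ½)^(3/2) + 140)² = ((19/2)^(3/2) + 140)² = (19*√38/4 + 140)² = (140 + 19*√38/4)²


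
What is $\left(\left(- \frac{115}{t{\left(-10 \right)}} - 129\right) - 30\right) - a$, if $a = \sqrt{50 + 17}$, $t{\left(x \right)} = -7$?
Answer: $- \frac{998}{7} - \sqrt{67} \approx -150.76$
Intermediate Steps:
$a = \sqrt{67} \approx 8.1853$
$\left(\left(- \frac{115}{t{\left(-10 \right)}} - 129\right) - 30\right) - a = \left(\left(- \frac{115}{-7} - 129\right) - 30\right) - \sqrt{67} = \left(\left(\left(-115\right) \left(- \frac{1}{7}\right) - 129\right) - 30\right) - \sqrt{67} = \left(\left(\frac{115}{7} - 129\right) - 30\right) - \sqrt{67} = \left(- \frac{788}{7} - 30\right) - \sqrt{67} = - \frac{998}{7} - \sqrt{67}$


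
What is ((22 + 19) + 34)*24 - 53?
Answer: 1747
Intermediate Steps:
((22 + 19) + 34)*24 - 53 = (41 + 34)*24 - 53 = 75*24 - 53 = 1800 - 53 = 1747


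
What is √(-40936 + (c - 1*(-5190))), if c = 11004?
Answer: I*√24742 ≈ 157.3*I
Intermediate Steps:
√(-40936 + (c - 1*(-5190))) = √(-40936 + (11004 - 1*(-5190))) = √(-40936 + (11004 + 5190)) = √(-40936 + 16194) = √(-24742) = I*√24742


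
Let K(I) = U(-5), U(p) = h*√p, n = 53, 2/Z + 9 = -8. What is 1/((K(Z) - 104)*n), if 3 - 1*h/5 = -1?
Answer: -13/84906 - 5*I*√5/169812 ≈ -0.00015311 - 6.584e-5*I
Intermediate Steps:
Z = -2/17 (Z = 2/(-9 - 8) = 2/(-17) = 2*(-1/17) = -2/17 ≈ -0.11765)
h = 20 (h = 15 - 5*(-1) = 15 + 5 = 20)
U(p) = 20*√p
K(I) = 20*I*√5 (K(I) = 20*√(-5) = 20*(I*√5) = 20*I*√5)
1/((K(Z) - 104)*n) = 1/((20*I*√5 - 104)*53) = 1/((-104 + 20*I*√5)*53) = 1/(-5512 + 1060*I*√5)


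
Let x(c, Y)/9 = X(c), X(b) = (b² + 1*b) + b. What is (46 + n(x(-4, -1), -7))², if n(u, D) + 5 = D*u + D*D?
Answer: 171396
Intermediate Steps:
X(b) = b² + 2*b (X(b) = (b² + b) + b = (b + b²) + b = b² + 2*b)
x(c, Y) = 9*c*(2 + c) (x(c, Y) = 9*(c*(2 + c)) = 9*c*(2 + c))
n(u, D) = -5 + D² + D*u (n(u, D) = -5 + (D*u + D*D) = -5 + (D*u + D²) = -5 + (D² + D*u) = -5 + D² + D*u)
(46 + n(x(-4, -1), -7))² = (46 + (-5 + (-7)² - 63*(-4)*(2 - 4)))² = (46 + (-5 + 49 - 63*(-4)*(-2)))² = (46 + (-5 + 49 - 7*72))² = (46 + (-5 + 49 - 504))² = (46 - 460)² = (-414)² = 171396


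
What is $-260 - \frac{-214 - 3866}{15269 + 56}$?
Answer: $- \frac{796084}{3065} \approx -259.73$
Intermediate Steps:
$-260 - \frac{-214 - 3866}{15269 + 56} = -260 - - \frac{4080}{15325} = -260 - \left(-4080\right) \frac{1}{15325} = -260 - - \frac{816}{3065} = -260 + \frac{816}{3065} = - \frac{796084}{3065}$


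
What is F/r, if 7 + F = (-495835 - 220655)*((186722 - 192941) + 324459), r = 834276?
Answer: -228015777607/834276 ≈ -2.7331e+5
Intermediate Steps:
F = -228015777607 (F = -7 + (-495835 - 220655)*((186722 - 192941) + 324459) = -7 - 716490*(-6219 + 324459) = -7 - 716490*318240 = -7 - 228015777600 = -228015777607)
F/r = -228015777607/834276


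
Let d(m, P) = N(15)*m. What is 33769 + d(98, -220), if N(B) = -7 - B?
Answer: 31613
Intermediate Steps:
d(m, P) = -22*m (d(m, P) = (-7 - 1*15)*m = (-7 - 15)*m = -22*m)
33769 + d(98, -220) = 33769 - 22*98 = 33769 - 2156 = 31613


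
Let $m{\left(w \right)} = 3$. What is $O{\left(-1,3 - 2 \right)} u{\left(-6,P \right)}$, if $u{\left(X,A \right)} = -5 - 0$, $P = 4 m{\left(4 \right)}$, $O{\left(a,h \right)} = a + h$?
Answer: $0$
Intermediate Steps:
$P = 12$ ($P = 4 \cdot 3 = 12$)
$u{\left(X,A \right)} = -5$ ($u{\left(X,A \right)} = -5 + 0 = -5$)
$O{\left(-1,3 - 2 \right)} u{\left(-6,P \right)} = \left(-1 + \left(3 - 2\right)\right) \left(-5\right) = \left(-1 + 1\right) \left(-5\right) = 0 \left(-5\right) = 0$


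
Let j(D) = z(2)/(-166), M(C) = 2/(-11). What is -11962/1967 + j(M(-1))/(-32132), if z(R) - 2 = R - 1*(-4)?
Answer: -7975529951/1311475613 ≈ -6.0813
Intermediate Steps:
M(C) = -2/11 (M(C) = 2*(-1/11) = -2/11)
z(R) = 6 + R (z(R) = 2 + (R - 1*(-4)) = 2 + (R + 4) = 2 + (4 + R) = 6 + R)
j(D) = -4/83 (j(D) = (6 + 2)/(-166) = 8*(-1/166) = -4/83)
-11962/1967 + j(M(-1))/(-32132) = -11962/1967 - 4/83/(-32132) = -11962*1/1967 - 4/83*(-1/32132) = -11962/1967 + 1/666739 = -7975529951/1311475613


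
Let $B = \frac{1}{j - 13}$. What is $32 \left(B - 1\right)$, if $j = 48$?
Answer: $- \frac{1088}{35} \approx -31.086$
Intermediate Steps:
$B = \frac{1}{35}$ ($B = \frac{1}{48 - 13} = \frac{1}{35} \approx 0.028571$)
$32 \left(B - 1\right) = 32 \left(\frac{1}{35} - 1\right) = 32 \left(- \frac{34}{35}\right) = - \frac{1088}{35}$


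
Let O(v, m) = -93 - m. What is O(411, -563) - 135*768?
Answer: -103210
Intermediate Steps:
O(411, -563) - 135*768 = (-93 - 1*(-563)) - 135*768 = (-93 + 563) - 1*103680 = 470 - 103680 = -103210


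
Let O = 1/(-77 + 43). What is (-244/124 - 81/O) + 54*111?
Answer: 271127/31 ≈ 8746.0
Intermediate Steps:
O = -1/34 (O = 1/(-34) = -1/34 ≈ -0.029412)
(-244/124 - 81/O) + 54*111 = (-244/124 - 81/(-1/34)) + 54*111 = (-244*1/124 - 81*(-34)) + 5994 = (-61/31 + 2754) + 5994 = 85313/31 + 5994 = 271127/31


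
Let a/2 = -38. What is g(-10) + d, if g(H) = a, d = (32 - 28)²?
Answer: -60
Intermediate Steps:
d = 16 (d = 4² = 16)
a = -76 (a = 2*(-38) = -76)
g(H) = -76
g(-10) + d = -76 + 16 = -60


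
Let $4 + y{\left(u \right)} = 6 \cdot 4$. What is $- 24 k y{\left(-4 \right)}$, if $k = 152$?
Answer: $-72960$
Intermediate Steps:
$y{\left(u \right)} = 20$ ($y{\left(u \right)} = -4 + 6 \cdot 4 = -4 + 24 = 20$)
$- 24 k y{\left(-4 \right)} = \left(-24\right) 152 \cdot 20 = \left(-3648\right) 20 = -72960$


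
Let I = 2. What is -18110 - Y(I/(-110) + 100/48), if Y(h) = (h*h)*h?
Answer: -5209084699147/287496000 ≈ -18119.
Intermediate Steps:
Y(h) = h**3 (Y(h) = h**2*h = h**3)
-18110 - Y(I/(-110) + 100/48) = -18110 - (2/(-110) + 100/48)**3 = -18110 - (2*(-1/110) + 100*(1/48))**3 = -18110 - (-1/55 + 25/12)**3 = -18110 - (1363/660)**3 = -18110 - 1*2532139147/287496000 = -18110 - 2532139147/287496000 = -5209084699147/287496000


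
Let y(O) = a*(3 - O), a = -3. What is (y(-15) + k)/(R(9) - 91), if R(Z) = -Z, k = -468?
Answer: 261/50 ≈ 5.2200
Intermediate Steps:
y(O) = -9 + 3*O (y(O) = -3*(3 - O) = -9 + 3*O)
(y(-15) + k)/(R(9) - 91) = ((-9 + 3*(-15)) - 468)/(-1*9 - 91) = ((-9 - 45) - 468)/(-9 - 91) = (-54 - 468)/(-100) = -522*(-1/100) = 261/50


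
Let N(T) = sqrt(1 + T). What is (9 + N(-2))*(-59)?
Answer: -531 - 59*I ≈ -531.0 - 59.0*I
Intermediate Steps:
(9 + N(-2))*(-59) = (9 + sqrt(1 - 2))*(-59) = (9 + sqrt(-1))*(-59) = (9 + I)*(-59) = -531 - 59*I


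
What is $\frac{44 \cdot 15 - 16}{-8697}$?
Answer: $- \frac{644}{8697} \approx -0.074049$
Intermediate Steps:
$\frac{44 \cdot 15 - 16}{-8697} = \left(660 - 16\right) \left(- \frac{1}{8697}\right) = 644 \left(- \frac{1}{8697}\right) = - \frac{644}{8697}$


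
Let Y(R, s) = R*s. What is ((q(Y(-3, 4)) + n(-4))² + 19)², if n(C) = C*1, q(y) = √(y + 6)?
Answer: 457 - 464*I*√6 ≈ 457.0 - 1136.6*I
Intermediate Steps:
q(y) = √(6 + y)
n(C) = C
((q(Y(-3, 4)) + n(-4))² + 19)² = ((√(6 - 3*4) - 4)² + 19)² = ((√(6 - 12) - 4)² + 19)² = ((√(-6) - 4)² + 19)² = ((I*√6 - 4)² + 19)² = ((-4 + I*√6)² + 19)² = (19 + (-4 + I*√6)²)²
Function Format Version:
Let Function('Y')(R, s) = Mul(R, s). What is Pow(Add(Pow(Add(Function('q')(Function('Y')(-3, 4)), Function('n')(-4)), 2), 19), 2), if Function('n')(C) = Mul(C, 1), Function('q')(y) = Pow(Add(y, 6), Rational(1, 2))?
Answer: Add(457, Mul(-464, I, Pow(6, Rational(1, 2)))) ≈ Add(457.00, Mul(-1136.6, I))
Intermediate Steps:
Function('q')(y) = Pow(Add(6, y), Rational(1, 2))
Function('n')(C) = C
Pow(Add(Pow(Add(Function('q')(Function('Y')(-3, 4)), Function('n')(-4)), 2), 19), 2) = Pow(Add(Pow(Add(Pow(Add(6, Mul(-3, 4)), Rational(1, 2)), -4), 2), 19), 2) = Pow(Add(Pow(Add(Pow(Add(6, -12), Rational(1, 2)), -4), 2), 19), 2) = Pow(Add(Pow(Add(Pow(-6, Rational(1, 2)), -4), 2), 19), 2) = Pow(Add(Pow(Add(Mul(I, Pow(6, Rational(1, 2))), -4), 2), 19), 2) = Pow(Add(Pow(Add(-4, Mul(I, Pow(6, Rational(1, 2)))), 2), 19), 2) = Pow(Add(19, Pow(Add(-4, Mul(I, Pow(6, Rational(1, 2)))), 2)), 2)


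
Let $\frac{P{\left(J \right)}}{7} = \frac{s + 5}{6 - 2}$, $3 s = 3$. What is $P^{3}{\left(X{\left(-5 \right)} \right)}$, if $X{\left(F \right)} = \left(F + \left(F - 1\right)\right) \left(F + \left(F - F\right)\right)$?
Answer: $\frac{9261}{8} \approx 1157.6$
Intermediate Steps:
$s = 1$ ($s = \frac{1}{3} \cdot 3 = 1$)
$X{\left(F \right)} = F \left(-1 + 2 F\right)$ ($X{\left(F \right)} = \left(F + \left(-1 + F\right)\right) \left(F + 0\right) = \left(-1 + 2 F\right) F = F \left(-1 + 2 F\right)$)
$P{\left(J \right)} = \frac{21}{2}$ ($P{\left(J \right)} = 7 \frac{1 + 5}{6 - 2} = 7 \cdot \frac{6}{4} = 7 \cdot 6 \cdot \frac{1}{4} = 7 \cdot \frac{3}{2} = \frac{21}{2}$)
$P^{3}{\left(X{\left(-5 \right)} \right)} = \left(\frac{21}{2}\right)^{3} = \frac{9261}{8}$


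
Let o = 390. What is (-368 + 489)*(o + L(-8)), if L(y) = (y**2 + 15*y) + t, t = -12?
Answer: 38962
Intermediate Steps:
L(y) = -12 + y**2 + 15*y (L(y) = (y**2 + 15*y) - 12 = -12 + y**2 + 15*y)
(-368 + 489)*(o + L(-8)) = (-368 + 489)*(390 + (-12 + (-8)**2 + 15*(-8))) = 121*(390 + (-12 + 64 - 120)) = 121*(390 - 68) = 121*322 = 38962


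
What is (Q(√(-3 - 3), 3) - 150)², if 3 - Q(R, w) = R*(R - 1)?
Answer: (141 - I*√6)² ≈ 19875.0 - 690.76*I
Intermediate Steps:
Q(R, w) = 3 - R*(-1 + R) (Q(R, w) = 3 - R*(R - 1) = 3 - R*(-1 + R))
(Q(√(-3 - 3), 3) - 150)² = ((3 + √(-3 - 3) - (√(-3 - 3))²) - 150)² = ((3 + √(-6) - (√(-6))²) - 150)² = ((3 + I*√6 - (I*√6)²) - 150)² = ((3 + I*√6 - 1*(-6)) - 150)² = ((3 + I*√6 + 6) - 150)² = ((9 + I*√6) - 150)² = (-141 + I*√6)²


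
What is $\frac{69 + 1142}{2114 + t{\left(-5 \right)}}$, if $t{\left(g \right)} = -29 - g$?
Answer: $\frac{1211}{2090} \approx 0.57943$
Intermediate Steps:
$\frac{69 + 1142}{2114 + t{\left(-5 \right)}} = \frac{69 + 1142}{2114 - 24} = \frac{1211}{2114 + \left(-29 + 5\right)} = \frac{1211}{2114 - 24} = \frac{1211}{2090}$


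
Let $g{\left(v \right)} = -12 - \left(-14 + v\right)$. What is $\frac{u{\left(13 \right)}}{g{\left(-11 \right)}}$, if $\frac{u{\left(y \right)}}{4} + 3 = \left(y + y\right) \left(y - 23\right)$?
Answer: $- \frac{1052}{13} \approx -80.923$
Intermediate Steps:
$u{\left(y \right)} = -12 + 8 y \left(-23 + y\right)$ ($u{\left(y \right)} = -12 + 4 \left(y + y\right) \left(y - 23\right) = -12 + 4 \cdot 2 y \left(-23 + y\right) = -12 + 8 y \left(-23 + y\right)$)
$g{\left(v \right)} = 2 - v$
$\frac{u{\left(13 \right)}}{g{\left(-11 \right)}} = \frac{-12 - 2392 + 8 \cdot 13^{2}}{2 - -11} = \frac{-12 - 2392 + 8 \cdot 169}{2 + 11} = \frac{-12 - 2392 + 1352}{13} = \left(-1052\right) \frac{1}{13} = - \frac{1052}{13}$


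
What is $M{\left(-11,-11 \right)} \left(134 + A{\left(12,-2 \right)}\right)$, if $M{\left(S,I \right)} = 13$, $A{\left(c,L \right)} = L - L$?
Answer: $1742$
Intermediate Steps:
$A{\left(c,L \right)} = 0$
$M{\left(-11,-11 \right)} \left(134 + A{\left(12,-2 \right)}\right) = 13 \left(134 + 0\right) = 13 \cdot 134 = 1742$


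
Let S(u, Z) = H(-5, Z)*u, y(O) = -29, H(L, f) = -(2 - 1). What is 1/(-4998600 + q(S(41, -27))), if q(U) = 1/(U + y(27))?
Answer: -70/349902001 ≈ -2.0006e-7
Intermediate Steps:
H(L, f) = -1 (H(L, f) = -1*1 = -1)
S(u, Z) = -u
q(U) = 1/(-29 + U) (q(U) = 1/(U - 29) = 1/(-29 + U))
1/(-4998600 + q(S(41, -27))) = 1/(-4998600 + 1/(-29 - 1*41)) = 1/(-4998600 + 1/(-29 - 41)) = 1/(-4998600 + 1/(-70)) = 1/(-4998600 - 1/70) = 1/(-349902001/70) = -70/349902001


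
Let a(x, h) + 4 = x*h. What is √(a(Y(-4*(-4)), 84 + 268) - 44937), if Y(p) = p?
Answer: I*√39309 ≈ 198.26*I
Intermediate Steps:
a(x, h) = -4 + h*x (a(x, h) = -4 + x*h = -4 + h*x)
√(a(Y(-4*(-4)), 84 + 268) - 44937) = √((-4 + (84 + 268)*(-4*(-4))) - 44937) = √((-4 + 352*16) - 44937) = √((-4 + 5632) - 44937) = √(5628 - 44937) = √(-39309) = I*√39309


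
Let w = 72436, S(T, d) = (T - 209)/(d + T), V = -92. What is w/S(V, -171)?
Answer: 2721524/43 ≈ 63291.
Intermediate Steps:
S(T, d) = (-209 + T)/(T + d)
w/S(V, -171) = 72436/(((-209 - 92)/(-92 - 171))) = 72436/((-301/(-263))) = 72436/((-1/263*(-301))) = 72436/(301/263) = 72436*(263/301) = 2721524/43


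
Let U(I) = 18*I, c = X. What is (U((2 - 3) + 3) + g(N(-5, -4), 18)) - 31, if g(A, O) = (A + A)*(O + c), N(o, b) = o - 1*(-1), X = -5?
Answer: -99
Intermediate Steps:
c = -5
N(o, b) = 1 + o (N(o, b) = o + 1 = 1 + o)
g(A, O) = 2*A*(-5 + O) (g(A, O) = (A + A)*(O - 5) = (2*A)*(-5 + O) = 2*A*(-5 + O))
(U((2 - 3) + 3) + g(N(-5, -4), 18)) - 31 = (18*((2 - 3) + 3) + 2*(1 - 5)*(-5 + 18)) - 31 = (18*(-1 + 3) + 2*(-4)*13) - 31 = (18*2 - 104) - 31 = (36 - 104) - 31 = -68 - 31 = -99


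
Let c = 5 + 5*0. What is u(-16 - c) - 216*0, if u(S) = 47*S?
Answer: -987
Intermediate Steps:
c = 5 (c = 5 + 0 = 5)
u(-16 - c) - 216*0 = 47*(-16 - 1*5) - 216*0 = 47*(-16 - 5) - 1*0 = 47*(-21) + 0 = -987 + 0 = -987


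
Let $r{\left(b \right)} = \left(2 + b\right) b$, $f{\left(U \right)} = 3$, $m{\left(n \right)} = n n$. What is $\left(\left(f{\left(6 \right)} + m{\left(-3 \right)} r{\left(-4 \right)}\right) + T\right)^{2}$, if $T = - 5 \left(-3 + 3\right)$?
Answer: $5625$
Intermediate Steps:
$m{\left(n \right)} = n^{2}$
$r{\left(b \right)} = b \left(2 + b\right)$
$T = 0$ ($T = \left(-5\right) 0 = 0$)
$\left(\left(f{\left(6 \right)} + m{\left(-3 \right)} r{\left(-4 \right)}\right) + T\right)^{2} = \left(\left(3 + \left(-3\right)^{2} \left(- 4 \left(2 - 4\right)\right)\right) + 0\right)^{2} = \left(\left(3 + 9 \left(\left(-4\right) \left(-2\right)\right)\right) + 0\right)^{2} = \left(\left(3 + 9 \cdot 8\right) + 0\right)^{2} = \left(\left(3 + 72\right) + 0\right)^{2} = \left(75 + 0\right)^{2} = 75^{2} = 5625$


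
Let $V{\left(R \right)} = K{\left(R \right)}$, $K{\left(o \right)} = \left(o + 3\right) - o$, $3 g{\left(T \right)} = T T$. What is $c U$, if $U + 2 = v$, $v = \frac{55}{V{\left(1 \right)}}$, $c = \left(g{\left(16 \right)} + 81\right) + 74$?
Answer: $\frac{35329}{9} \approx 3925.4$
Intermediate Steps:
$g{\left(T \right)} = \frac{T^{2}}{3}$ ($g{\left(T \right)} = \frac{T T}{3} = \frac{T^{2}}{3}$)
$K{\left(o \right)} = 3$ ($K{\left(o \right)} = \left(3 + o\right) - o = 3$)
$V{\left(R \right)} = 3$
$c = \frac{721}{3}$ ($c = \left(\frac{16^{2}}{3} + 81\right) + 74 = \left(\frac{1}{3} \cdot 256 + 81\right) + 74 = \left(\frac{256}{3} + 81\right) + 74 = \frac{499}{3} + 74 = \frac{721}{3} \approx 240.33$)
$v = \frac{55}{3} \approx 18.333$
$U = \frac{49}{3}$ ($U = -2 + \frac{55}{3} = \frac{49}{3} \approx 16.333$)
$c U = \frac{721}{3} \cdot \frac{49}{3} = \frac{35329}{9}$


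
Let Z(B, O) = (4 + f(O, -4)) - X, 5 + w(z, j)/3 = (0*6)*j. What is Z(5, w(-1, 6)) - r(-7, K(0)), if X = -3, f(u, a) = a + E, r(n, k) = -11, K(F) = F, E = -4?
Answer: 10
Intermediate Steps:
w(z, j) = -15 (w(z, j) = -15 + 3*((0*6)*j) = -15 + 3*(0*j) = -15 + 3*0 = -15 + 0 = -15)
f(u, a) = -4 + a (f(u, a) = a - 4 = -4 + a)
Z(B, O) = -1 (Z(B, O) = (4 + (-4 - 4)) - 1*(-3) = (4 - 8) + 3 = -4 + 3 = -1)
Z(5, w(-1, 6)) - r(-7, K(0)) = -1 - 1*(-11) = -1 + 11 = 10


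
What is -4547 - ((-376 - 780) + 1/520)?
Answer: -1763321/520 ≈ -3391.0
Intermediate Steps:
-4547 - ((-376 - 780) + 1/520) = -4547 - (-1156 + 1/520) = -4547 - 1*(-601119/520) = -4547 + 601119/520 = -1763321/520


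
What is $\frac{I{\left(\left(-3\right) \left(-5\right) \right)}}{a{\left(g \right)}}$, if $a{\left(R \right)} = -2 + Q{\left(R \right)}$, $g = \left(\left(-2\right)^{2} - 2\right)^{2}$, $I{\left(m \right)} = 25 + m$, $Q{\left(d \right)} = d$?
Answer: $20$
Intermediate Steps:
$g = 4$ ($g = \left(4 - 2\right)^{2} = 2^{2} = 4$)
$a{\left(R \right)} = -2 + R$
$\frac{I{\left(\left(-3\right) \left(-5\right) \right)}}{a{\left(g \right)}} = \frac{25 - -15}{-2 + 4} = \frac{25 + 15}{2} = 40 \cdot \frac{1}{2} = 20$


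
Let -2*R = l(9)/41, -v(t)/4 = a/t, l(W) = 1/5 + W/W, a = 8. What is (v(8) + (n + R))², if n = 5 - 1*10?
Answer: 3415104/42025 ≈ 81.264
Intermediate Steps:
l(W) = 6/5 (l(W) = 1*(⅕) + 1 = ⅕ + 1 = 6/5)
v(t) = -32/t
R = -3/205 (R = -3/(5*41) = -½*6/205 = -3/205 ≈ -0.014634)
n = -5 (n = 5 - 10 = -5)
(v(8) + (n + R))² = (-32/8 + (-5 - 3/205))² = (-32*⅛ - 1028/205)² = (-4 - 1028/205)² = (-1848/205)² = 3415104/42025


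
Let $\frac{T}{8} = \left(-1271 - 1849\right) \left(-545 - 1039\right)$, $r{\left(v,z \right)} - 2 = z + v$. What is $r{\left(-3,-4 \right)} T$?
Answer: $-197683200$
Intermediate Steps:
$r{\left(v,z \right)} = 2 + v + z$ ($r{\left(v,z \right)} = 2 + \left(z + v\right) = 2 + \left(v + z\right) = 2 + v + z$)
$T = 39536640$ ($T = 8 \left(-1271 - 1849\right) \left(-545 - 1039\right) = 8 \left(\left(-3120\right) \left(-1584\right)\right) = 8 \cdot 4942080 = 39536640$)
$r{\left(-3,-4 \right)} T = \left(2 - 3 - 4\right) 39536640 = \left(-5\right) 39536640 = -197683200$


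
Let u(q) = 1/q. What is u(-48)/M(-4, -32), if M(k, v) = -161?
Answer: 1/7728 ≈ 0.00012940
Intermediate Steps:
u(-48)/M(-4, -32) = 1/(-48*(-161)) = -1/48*(-1/161) = 1/7728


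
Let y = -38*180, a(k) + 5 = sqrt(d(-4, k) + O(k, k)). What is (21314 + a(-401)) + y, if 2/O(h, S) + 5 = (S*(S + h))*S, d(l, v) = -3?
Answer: 14469 + I*sqrt(49893907515625761)/128962407 ≈ 14469.0 + 1.732*I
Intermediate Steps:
O(h, S) = 2/(-5 + S**2*(S + h)) (O(h, S) = 2/(-5 + (S*(S + h))*S) = 2/(-5 + S**2*(S + h)))
a(k) = -5 + sqrt(-3 + 2/(-5 + 2*k**3)) (a(k) = -5 + sqrt(-3 + 2/(-5 + k**3 + k*k**2)) = -5 + sqrt(-3 + 2/(-5 + k**3 + k**3)) = -5 + sqrt(-3 + 2/(-5 + 2*k**3)))
y = -6840
(21314 + a(-401)) + y = (21314 + (-5 + sqrt((17 - 6*(-401)**3)/(-5 + 2*(-401)**3)))) - 6840 = (21314 + (-5 + sqrt((17 - 6*(-64481201))/(-5 + 2*(-64481201))))) - 6840 = (21314 + (-5 + sqrt((17 + 386887206)/(-5 - 128962402)))) - 6840 = (21314 + (-5 + sqrt(386887223/(-128962407)))) - 6840 = (21314 + (-5 + sqrt(-1/128962407*386887223))) - 6840 = (21314 + (-5 + sqrt(-386887223/128962407))) - 6840 = (21314 + (-5 + I*sqrt(49893907515625761)/128962407)) - 6840 = (21309 + I*sqrt(49893907515625761)/128962407) - 6840 = 14469 + I*sqrt(49893907515625761)/128962407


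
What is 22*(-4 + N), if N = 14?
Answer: 220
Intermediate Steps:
22*(-4 + N) = 22*(-4 + 14) = 22*10 = 220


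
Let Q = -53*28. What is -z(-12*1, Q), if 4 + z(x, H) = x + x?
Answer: 28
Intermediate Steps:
Q = -1484
z(x, H) = -4 + 2*x (z(x, H) = -4 + (x + x) = -4 + 2*x)
-z(-12*1, Q) = -(-4 + 2*(-12*1)) = -(-4 + 2*(-12)) = -(-4 - 24) = -1*(-28) = 28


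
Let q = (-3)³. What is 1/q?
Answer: -1/27 ≈ -0.037037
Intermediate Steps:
q = -27
1/q = 1/(-27) = -1/27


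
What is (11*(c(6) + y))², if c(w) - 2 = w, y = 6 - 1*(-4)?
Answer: 39204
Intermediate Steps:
y = 10 (y = 6 + 4 = 10)
c(w) = 2 + w
(11*(c(6) + y))² = (11*((2 + 6) + 10))² = (11*(8 + 10))² = (11*18)² = 198² = 39204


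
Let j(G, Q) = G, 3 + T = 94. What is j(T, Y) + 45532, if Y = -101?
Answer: 45623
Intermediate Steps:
T = 91 (T = -3 + 94 = 91)
j(T, Y) + 45532 = 91 + 45532 = 45623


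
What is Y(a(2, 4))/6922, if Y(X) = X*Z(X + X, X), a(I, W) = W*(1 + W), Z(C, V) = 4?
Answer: 40/3461 ≈ 0.011557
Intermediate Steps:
Y(X) = 4*X (Y(X) = X*4 = 4*X)
Y(a(2, 4))/6922 = (4*(4*(1 + 4)))/6922 = (4*(4*5))*(1/6922) = (4*20)*(1/6922) = 80*(1/6922) = 40/3461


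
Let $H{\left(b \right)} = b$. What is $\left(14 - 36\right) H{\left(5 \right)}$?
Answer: $-110$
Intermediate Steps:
$\left(14 - 36\right) H{\left(5 \right)} = \left(14 - 36\right) 5 = \left(-22\right) 5 = -110$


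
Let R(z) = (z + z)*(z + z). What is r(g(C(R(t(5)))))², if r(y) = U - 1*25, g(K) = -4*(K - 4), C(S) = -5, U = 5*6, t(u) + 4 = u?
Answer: 25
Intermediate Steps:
t(u) = -4 + u
U = 30
R(z) = 4*z² (R(z) = (2*z)*(2*z) = 4*z²)
g(K) = 16 - 4*K (g(K) = -4*(-4 + K) = 16 - 4*K)
r(y) = 5 (r(y) = 30 - 1*25 = 30 - 25 = 5)
r(g(C(R(t(5)))))² = 5² = 25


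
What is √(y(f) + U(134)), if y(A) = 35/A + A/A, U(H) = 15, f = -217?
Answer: √15221/31 ≈ 3.9798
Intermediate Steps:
y(A) = 1 + 35/A (y(A) = 35/A + 1 = 1 + 35/A)
√(y(f) + U(134)) = √((35 - 217)/(-217) + 15) = √(-1/217*(-182) + 15) = √(26/31 + 15) = √(491/31) = √15221/31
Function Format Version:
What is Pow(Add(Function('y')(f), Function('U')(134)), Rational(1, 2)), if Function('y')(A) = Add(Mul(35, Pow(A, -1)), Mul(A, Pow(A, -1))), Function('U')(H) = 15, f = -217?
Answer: Mul(Rational(1, 31), Pow(15221, Rational(1, 2))) ≈ 3.9798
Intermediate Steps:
Function('y')(A) = Add(1, Mul(35, Pow(A, -1))) (Function('y')(A) = Add(Mul(35, Pow(A, -1)), 1) = Add(1, Mul(35, Pow(A, -1))))
Pow(Add(Function('y')(f), Function('U')(134)), Rational(1, 2)) = Pow(Add(Mul(Pow(-217, -1), Add(35, -217)), 15), Rational(1, 2)) = Pow(Add(Mul(Rational(-1, 217), -182), 15), Rational(1, 2)) = Pow(Add(Rational(26, 31), 15), Rational(1, 2)) = Pow(Rational(491, 31), Rational(1, 2)) = Mul(Rational(1, 31), Pow(15221, Rational(1, 2)))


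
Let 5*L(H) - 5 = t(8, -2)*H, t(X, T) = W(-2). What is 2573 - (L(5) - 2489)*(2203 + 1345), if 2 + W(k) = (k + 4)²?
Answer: 8822901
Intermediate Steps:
W(k) = -2 + (4 + k)² (W(k) = -2 + (k + 4)² = -2 + (4 + k)²)
t(X, T) = 2 (t(X, T) = -2 + (4 - 2)² = -2 + 2² = -2 + 4 = 2)
L(H) = 1 + 2*H/5 (L(H) = 1 + (2*H)/5 = 1 + 2*H/5)
2573 - (L(5) - 2489)*(2203 + 1345) = 2573 - ((1 + (⅖)*5) - 2489)*(2203 + 1345) = 2573 - ((1 + 2) - 2489)*3548 = 2573 - (3 - 2489)*3548 = 2573 - (-2486)*3548 = 2573 - 1*(-8820328) = 2573 + 8820328 = 8822901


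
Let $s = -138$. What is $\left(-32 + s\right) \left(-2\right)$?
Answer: $340$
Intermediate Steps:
$\left(-32 + s\right) \left(-2\right) = \left(-32 - 138\right) \left(-2\right) = \left(-170\right) \left(-2\right) = 340$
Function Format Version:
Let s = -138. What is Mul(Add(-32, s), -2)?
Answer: 340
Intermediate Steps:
Mul(Add(-32, s), -2) = Mul(Add(-32, -138), -2) = Mul(-170, -2) = 340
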